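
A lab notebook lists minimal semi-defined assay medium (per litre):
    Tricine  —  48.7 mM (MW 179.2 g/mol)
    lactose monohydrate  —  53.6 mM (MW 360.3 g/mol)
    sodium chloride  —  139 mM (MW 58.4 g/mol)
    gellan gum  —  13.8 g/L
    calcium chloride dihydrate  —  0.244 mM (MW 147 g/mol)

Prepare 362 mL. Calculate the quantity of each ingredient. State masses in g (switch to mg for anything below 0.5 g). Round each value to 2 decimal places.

Tricine 3.16 g; lactose monohydrate 6.99 g; sodium chloride 2.94 g; gellan gum 5.00 g; calcium chloride dihydrate 12.98 mg

Target volume = 362 mL = 0.362 L.
Tricine: 48.7 mmol/L × 179.2 g/mol × 0.362 L ÷ 1000 = 3.16 g
lactose monohydrate: 53.6 mmol/L × 360.3 g/mol × 0.362 L ÷ 1000 = 6.99 g
sodium chloride: 139 mmol/L × 58.4 g/mol × 0.362 L ÷ 1000 = 2.94 g
gellan gum: 13.8 g/L × 0.362 L = 5.00 g
calcium chloride dihydrate: 0.244 mmol/L × 147 mg/mmol × 0.362 L = 12.98 mg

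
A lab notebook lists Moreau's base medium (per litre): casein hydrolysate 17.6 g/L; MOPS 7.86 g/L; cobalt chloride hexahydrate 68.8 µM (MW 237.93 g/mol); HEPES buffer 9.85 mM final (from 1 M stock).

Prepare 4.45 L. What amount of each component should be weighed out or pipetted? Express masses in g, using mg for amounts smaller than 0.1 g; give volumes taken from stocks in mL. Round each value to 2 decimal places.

casein hydrolysate 78.32 g; MOPS 34.98 g; cobalt chloride hexahydrate 72.84 mg; HEPES buffer 43.83 mL

Scale factor relative to 1 L: 4.45.
casein hydrolysate: 17.6 g/L × 4.45 L = 78.32 g
MOPS: 7.86 g/L × 4.45 L = 34.98 g
cobalt chloride hexahydrate: 68.8 µmol/L × 237.93 g/mol × 4.45 L ÷ 1000 = 72.84 mg
HEPES buffer: V = C2·V2/C1 = 9.85 mM × 4450 mL ÷ 1000 mM = 43.83 mL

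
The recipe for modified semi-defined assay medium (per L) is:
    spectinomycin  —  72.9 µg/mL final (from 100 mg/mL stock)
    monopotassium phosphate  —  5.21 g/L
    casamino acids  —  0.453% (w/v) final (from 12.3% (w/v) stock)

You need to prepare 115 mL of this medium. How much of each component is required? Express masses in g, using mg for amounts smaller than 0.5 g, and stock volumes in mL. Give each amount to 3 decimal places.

spectinomycin 0.084 mL; monopotassium phosphate 0.599 g; casamino acids 4.235 mL

Target volume = 115 mL = 0.115 L.
spectinomycin: C1V1 = C2V2 → 72.9 µg/mL × 115 mL ÷ 100000 µg/mL = 0.084 mL
monopotassium phosphate: 5.21 g/L × 0.115 L = 0.599 g
casamino acids: V = C2·V2/C1 = 0.453% ÷ 12.3% × 115 mL = 4.235 mL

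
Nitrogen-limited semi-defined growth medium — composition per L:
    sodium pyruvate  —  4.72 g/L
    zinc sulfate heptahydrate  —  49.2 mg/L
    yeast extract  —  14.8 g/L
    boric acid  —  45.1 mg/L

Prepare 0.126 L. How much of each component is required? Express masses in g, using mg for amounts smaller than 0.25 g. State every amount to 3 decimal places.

Scale factor relative to 1 L: 0.126.
sodium pyruvate: 4.72 g/L × 0.126 L = 0.595 g
zinc sulfate heptahydrate: 49.2 mg/L × 0.126 L = 6.199 mg
yeast extract: 14.8 g/L × 0.126 L = 1.865 g
boric acid: 45.1 mg/L × 0.126 L = 5.683 mg

sodium pyruvate 0.595 g; zinc sulfate heptahydrate 6.199 mg; yeast extract 1.865 g; boric acid 5.683 mg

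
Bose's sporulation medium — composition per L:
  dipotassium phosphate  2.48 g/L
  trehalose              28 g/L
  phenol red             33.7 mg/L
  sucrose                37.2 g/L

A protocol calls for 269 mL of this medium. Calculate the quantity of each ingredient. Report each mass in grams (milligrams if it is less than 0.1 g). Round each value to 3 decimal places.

dipotassium phosphate 0.667 g; trehalose 7.532 g; phenol red 9.065 mg; sucrose 10.007 g

Working volume: 269 mL = 0.269 L.
dipotassium phosphate: 2.48 g/L × 0.269 L = 0.667 g
trehalose: 28 g/L × 0.269 L = 7.532 g
phenol red: 33.7 mg/L × 0.269 L = 9.065 mg
sucrose: 37.2 g/L × 0.269 L = 10.007 g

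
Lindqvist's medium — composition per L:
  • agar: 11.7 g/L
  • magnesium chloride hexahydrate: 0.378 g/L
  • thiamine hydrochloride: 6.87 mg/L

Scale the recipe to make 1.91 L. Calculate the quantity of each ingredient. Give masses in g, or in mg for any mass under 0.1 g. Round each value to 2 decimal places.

Scale factor relative to 1 L: 1.91.
agar: 11.7 g/L × 1.91 L = 22.35 g
magnesium chloride hexahydrate: 0.378 g/L × 1.91 L = 0.72 g
thiamine hydrochloride: 6.87 mg/L × 1.91 L = 13.12 mg

agar 22.35 g; magnesium chloride hexahydrate 0.72 g; thiamine hydrochloride 13.12 mg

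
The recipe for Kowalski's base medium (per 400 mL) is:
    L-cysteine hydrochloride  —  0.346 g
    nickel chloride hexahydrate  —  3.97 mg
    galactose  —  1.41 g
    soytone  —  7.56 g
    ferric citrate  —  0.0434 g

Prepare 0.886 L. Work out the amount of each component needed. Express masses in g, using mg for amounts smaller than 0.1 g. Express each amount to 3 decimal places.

Ratio of target to recipe volume: 886 / 400 = 2.215.
L-cysteine hydrochloride: 0.346 g × (886 mL / 400 mL) = 0.766 g
nickel chloride hexahydrate: 3.97 mg × (886 mL / 400 mL) = 8.794 mg
galactose: 1.41 g × (886 mL / 400 mL) = 3.123 g
soytone: 7.56 g × (886 mL / 400 mL) = 16.745 g
ferric citrate: 0.0434 g × (886 mL / 400 mL) = 0.096131 g = 96.131 mg

L-cysteine hydrochloride 0.766 g; nickel chloride hexahydrate 8.794 mg; galactose 3.123 g; soytone 16.745 g; ferric citrate 96.131 mg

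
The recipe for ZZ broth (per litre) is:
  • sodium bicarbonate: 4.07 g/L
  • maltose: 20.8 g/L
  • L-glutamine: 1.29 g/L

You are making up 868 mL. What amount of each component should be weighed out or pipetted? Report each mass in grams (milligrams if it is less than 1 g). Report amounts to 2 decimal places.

sodium bicarbonate 3.53 g; maltose 18.05 g; L-glutamine 1.12 g

Working volume: 868 mL = 0.868 L.
sodium bicarbonate: 4.07 g/L × 0.868 L = 3.53 g
maltose: 20.8 g/L × 0.868 L = 18.05 g
L-glutamine: 1.29 g/L × 0.868 L = 1.12 g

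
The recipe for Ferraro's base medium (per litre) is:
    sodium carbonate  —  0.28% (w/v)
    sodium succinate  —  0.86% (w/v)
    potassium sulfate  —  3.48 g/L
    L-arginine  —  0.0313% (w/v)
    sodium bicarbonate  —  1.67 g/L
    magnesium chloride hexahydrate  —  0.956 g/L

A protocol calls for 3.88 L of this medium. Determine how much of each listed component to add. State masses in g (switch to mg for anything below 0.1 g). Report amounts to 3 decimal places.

Working volume: 3.88 L.
sodium carbonate: 0.28 g per 100 mL × 3880 mL ÷ 100 = 10.864 g
sodium succinate: 0.86% w/v = 8.6 g/L → 8.6 × 3.88 L = 33.368 g
potassium sulfate: 3.48 g/L × 3.88 L = 13.502 g
L-arginine: 0.0313 g per 100 mL × 3880 mL ÷ 100 = 1.214 g
sodium bicarbonate: 1.67 g/L × 3.88 L = 6.480 g
magnesium chloride hexahydrate: 0.956 g/L × 3.88 L = 3.709 g

sodium carbonate 10.864 g; sodium succinate 33.368 g; potassium sulfate 13.502 g; L-arginine 1.214 g; sodium bicarbonate 6.480 g; magnesium chloride hexahydrate 3.709 g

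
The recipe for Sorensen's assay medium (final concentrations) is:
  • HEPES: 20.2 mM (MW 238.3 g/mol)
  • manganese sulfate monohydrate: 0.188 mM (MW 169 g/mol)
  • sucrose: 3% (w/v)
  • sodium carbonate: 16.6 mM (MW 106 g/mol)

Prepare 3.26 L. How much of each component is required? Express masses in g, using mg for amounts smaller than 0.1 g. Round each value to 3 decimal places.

Scale factor relative to 1 L: 3.26.
HEPES: 20.2 mmol/L × 238.3 g/mol × 3.26 L ÷ 1000 = 15.693 g
manganese sulfate monohydrate: 0.188 mmol/L × 169 g/mol × 3.26 L ÷ 1000 = 0.104 g
sucrose: 3% w/v = 30 g/L → 30 × 3.26 L = 97.800 g
sodium carbonate: 16.6 mmol/L × 106 g/mol × 3.26 L ÷ 1000 = 5.736 g

HEPES 15.693 g; manganese sulfate monohydrate 0.104 g; sucrose 97.800 g; sodium carbonate 5.736 g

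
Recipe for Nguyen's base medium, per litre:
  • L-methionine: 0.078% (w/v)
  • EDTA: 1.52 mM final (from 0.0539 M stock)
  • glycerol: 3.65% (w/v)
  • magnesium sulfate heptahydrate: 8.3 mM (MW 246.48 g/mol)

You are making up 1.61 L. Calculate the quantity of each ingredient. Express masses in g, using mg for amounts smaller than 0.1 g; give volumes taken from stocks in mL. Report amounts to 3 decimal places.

L-methionine 1.256 g; EDTA 45.403 mL; glycerol 58.765 g; magnesium sulfate heptahydrate 3.294 g

Scale factor relative to 1 L: 1.61.
L-methionine: 0.078% w/v = 0.78 g/L → 0.78 × 1.61 L = 1.256 g
EDTA: dilute stock: 1.52 mM × 1610 mL ÷ 53.9 mM = 45.403 mL
glycerol: 3.65 g per 100 mL × 1610 mL ÷ 100 = 58.765 g
magnesium sulfate heptahydrate: 8.3 mmol/L × 246.48 g/mol × 1.61 L ÷ 1000 = 3.294 g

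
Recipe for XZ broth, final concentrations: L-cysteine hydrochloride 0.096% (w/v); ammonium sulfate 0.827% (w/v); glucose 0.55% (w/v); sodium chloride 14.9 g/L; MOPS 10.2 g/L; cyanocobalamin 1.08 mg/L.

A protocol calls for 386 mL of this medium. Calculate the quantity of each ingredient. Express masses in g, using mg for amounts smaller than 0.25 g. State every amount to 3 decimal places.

Working volume: 386 mL = 0.386 L.
L-cysteine hydrochloride: 0.096% w/v = 0.96 g/L → 0.96 × 0.386 L = 0.371 g
ammonium sulfate: 0.827% w/v = 8.27 g/L → 8.27 × 0.386 L = 3.192 g
glucose: 0.55 g per 100 mL × 386 mL ÷ 100 = 2.123 g
sodium chloride: 14.9 g/L × 0.386 L = 5.751 g
MOPS: 10.2 g/L × 0.386 L = 3.937 g
cyanocobalamin: 1.08 mg/L × 0.386 L = 0.417 mg

L-cysteine hydrochloride 0.371 g; ammonium sulfate 3.192 g; glucose 2.123 g; sodium chloride 5.751 g; MOPS 3.937 g; cyanocobalamin 0.417 mg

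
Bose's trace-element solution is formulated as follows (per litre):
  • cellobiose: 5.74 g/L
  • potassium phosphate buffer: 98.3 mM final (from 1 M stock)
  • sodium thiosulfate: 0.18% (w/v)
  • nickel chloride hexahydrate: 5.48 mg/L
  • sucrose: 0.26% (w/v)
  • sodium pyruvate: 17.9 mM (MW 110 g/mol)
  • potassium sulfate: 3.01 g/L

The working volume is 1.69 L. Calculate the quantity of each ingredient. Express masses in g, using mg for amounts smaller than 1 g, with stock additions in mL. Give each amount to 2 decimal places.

cellobiose 9.70 g; potassium phosphate buffer 166.13 mL; sodium thiosulfate 3.04 g; nickel chloride hexahydrate 9.26 mg; sucrose 4.39 g; sodium pyruvate 3.33 g; potassium sulfate 5.09 g

Working volume: 1.69 L.
cellobiose: 5.74 g/L × 1.69 L = 9.70 g
potassium phosphate buffer: C1V1 = C2V2 → 98.3 mM × 1690 mL ÷ 1000 mM = 166.13 mL
sodium thiosulfate: 0.18 g per 100 mL × 1690 mL ÷ 100 = 3.04 g
nickel chloride hexahydrate: 5.48 mg/L × 1.69 L = 9.26 mg
sucrose: 0.26% w/v = 2.6 g/L → 2.6 × 1.69 L = 4.39 g
sodium pyruvate: 17.9 mmol/L × 110 g/mol × 1.69 L ÷ 1000 = 3.33 g
potassium sulfate: 3.01 g/L × 1.69 L = 5.09 g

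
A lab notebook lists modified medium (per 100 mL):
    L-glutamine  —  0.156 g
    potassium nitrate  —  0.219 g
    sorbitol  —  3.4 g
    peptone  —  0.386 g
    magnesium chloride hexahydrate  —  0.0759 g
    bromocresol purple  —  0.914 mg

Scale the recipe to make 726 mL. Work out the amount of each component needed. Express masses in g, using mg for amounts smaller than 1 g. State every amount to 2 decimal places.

L-glutamine 1.13 g; potassium nitrate 1.59 g; sorbitol 24.68 g; peptone 2.80 g; magnesium chloride hexahydrate 551.03 mg; bromocresol purple 6.64 mg

Ratio of target to recipe volume: 726 / 100 = 7.26.
L-glutamine: 0.156 g × (726 mL / 100 mL) = 1.13 g
potassium nitrate: 0.219 g × (726 mL / 100 mL) = 1.59 g
sorbitol: 3.4 g × (726 mL / 100 mL) = 24.68 g
peptone: 0.386 g × (726 mL / 100 mL) = 2.80 g
magnesium chloride hexahydrate: 0.0759 g × (726 mL / 100 mL) = 0.551034 g = 551.03 mg
bromocresol purple: 0.914 mg × (726 mL / 100 mL) = 6.64 mg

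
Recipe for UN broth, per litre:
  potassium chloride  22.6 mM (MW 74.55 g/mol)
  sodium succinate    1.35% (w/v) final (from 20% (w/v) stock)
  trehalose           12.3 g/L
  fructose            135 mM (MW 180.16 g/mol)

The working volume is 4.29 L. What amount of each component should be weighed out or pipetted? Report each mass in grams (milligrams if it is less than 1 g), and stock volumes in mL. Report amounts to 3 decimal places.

potassium chloride 7.228 g; sodium succinate 289.575 mL; trehalose 52.767 g; fructose 104.340 g

Scale factor relative to 1 L: 4.29.
potassium chloride: 22.6 mmol/L × 74.55 g/mol × 4.29 L ÷ 1000 = 7.228 g
sodium succinate: C1V1 = C2V2 → 1.35% ÷ 20% × 4290 mL = 289.575 mL
trehalose: 12.3 g/L × 4.29 L = 52.767 g
fructose: 135 mmol/L × 180.16 g/mol × 4.29 L ÷ 1000 = 104.340 g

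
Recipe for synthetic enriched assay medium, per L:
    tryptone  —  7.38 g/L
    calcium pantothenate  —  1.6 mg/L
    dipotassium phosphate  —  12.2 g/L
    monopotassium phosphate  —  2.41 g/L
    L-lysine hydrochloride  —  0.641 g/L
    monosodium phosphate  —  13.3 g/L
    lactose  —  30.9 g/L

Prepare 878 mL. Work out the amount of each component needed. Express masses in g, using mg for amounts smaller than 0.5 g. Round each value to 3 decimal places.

Working volume: 878 mL = 0.878 L.
tryptone: 7.38 g/L × 0.878 L = 6.480 g
calcium pantothenate: 1.6 mg/L × 0.878 L = 1.405 mg
dipotassium phosphate: 12.2 g/L × 0.878 L = 10.712 g
monopotassium phosphate: 2.41 g/L × 0.878 L = 2.116 g
L-lysine hydrochloride: 0.641 g/L × 0.878 L = 0.563 g
monosodium phosphate: 13.3 g/L × 0.878 L = 11.677 g
lactose: 30.9 g/L × 0.878 L = 27.130 g

tryptone 6.480 g; calcium pantothenate 1.405 mg; dipotassium phosphate 10.712 g; monopotassium phosphate 2.116 g; L-lysine hydrochloride 0.563 g; monosodium phosphate 11.677 g; lactose 27.130 g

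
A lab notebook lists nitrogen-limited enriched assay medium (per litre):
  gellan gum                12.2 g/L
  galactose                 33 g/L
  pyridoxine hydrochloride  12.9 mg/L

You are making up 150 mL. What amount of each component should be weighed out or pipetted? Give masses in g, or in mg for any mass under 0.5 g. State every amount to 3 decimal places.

gellan gum 1.830 g; galactose 4.950 g; pyridoxine hydrochloride 1.935 mg

Scale factor relative to 1 L: 0.15.
gellan gum: 12.2 g/L × 0.15 L = 1.830 g
galactose: 33 g/L × 0.15 L = 4.950 g
pyridoxine hydrochloride: 12.9 mg/L × 0.15 L = 1.935 mg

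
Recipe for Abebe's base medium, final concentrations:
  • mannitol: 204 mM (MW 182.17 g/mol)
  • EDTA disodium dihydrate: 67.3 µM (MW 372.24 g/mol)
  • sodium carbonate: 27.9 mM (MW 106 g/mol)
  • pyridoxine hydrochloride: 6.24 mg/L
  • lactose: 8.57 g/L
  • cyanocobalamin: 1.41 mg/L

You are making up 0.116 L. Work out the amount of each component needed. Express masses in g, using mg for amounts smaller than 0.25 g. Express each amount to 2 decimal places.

Scale factor relative to 1 L: 0.116.
mannitol: 204 mmol/L × 182.17 g/mol × 0.116 L ÷ 1000 = 4.31 g
EDTA disodium dihydrate: 67.3 µmol/L × 372.24 g/mol × 0.116 L ÷ 1000 = 2.91 mg
sodium carbonate: 27.9 mmol/L × 106 g/mol × 0.116 L ÷ 1000 = 0.34 g
pyridoxine hydrochloride: 6.24 mg/L × 0.116 L = 0.72 mg
lactose: 8.57 g/L × 0.116 L = 0.99 g
cyanocobalamin: 1.41 mg/L × 0.116 L = 0.16 mg

mannitol 4.31 g; EDTA disodium dihydrate 2.91 mg; sodium carbonate 0.34 g; pyridoxine hydrochloride 0.72 mg; lactose 0.99 g; cyanocobalamin 0.16 mg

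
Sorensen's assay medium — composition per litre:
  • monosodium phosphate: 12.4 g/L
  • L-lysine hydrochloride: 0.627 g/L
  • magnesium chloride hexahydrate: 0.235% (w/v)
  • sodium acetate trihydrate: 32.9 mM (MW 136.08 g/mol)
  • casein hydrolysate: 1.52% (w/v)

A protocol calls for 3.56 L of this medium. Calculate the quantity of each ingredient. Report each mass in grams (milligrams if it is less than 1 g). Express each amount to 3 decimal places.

monosodium phosphate 44.144 g; L-lysine hydrochloride 2.232 g; magnesium chloride hexahydrate 8.366 g; sodium acetate trihydrate 15.938 g; casein hydrolysate 54.112 g

Scale factor relative to 1 L: 3.56.
monosodium phosphate: 12.4 g/L × 3.56 L = 44.144 g
L-lysine hydrochloride: 0.627 g/L × 3.56 L = 2.232 g
magnesium chloride hexahydrate: 0.235% w/v = 2.35 g/L → 2.35 × 3.56 L = 8.366 g
sodium acetate trihydrate: 32.9 mmol/L × 136.08 g/mol × 3.56 L ÷ 1000 = 15.938 g
casein hydrolysate: 1.52 g per 100 mL × 3560 mL ÷ 100 = 54.112 g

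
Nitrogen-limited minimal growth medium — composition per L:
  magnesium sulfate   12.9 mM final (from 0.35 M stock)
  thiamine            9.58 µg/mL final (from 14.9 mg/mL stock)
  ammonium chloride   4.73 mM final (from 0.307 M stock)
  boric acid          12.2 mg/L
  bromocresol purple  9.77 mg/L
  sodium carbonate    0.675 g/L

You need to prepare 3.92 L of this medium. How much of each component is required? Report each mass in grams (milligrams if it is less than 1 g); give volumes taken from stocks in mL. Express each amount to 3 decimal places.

magnesium sulfate 144.480 mL; thiamine 2.520 mL; ammonium chloride 60.396 mL; boric acid 47.824 mg; bromocresol purple 38.298 mg; sodium carbonate 2.646 g

Scale factor relative to 1 L: 3.92.
magnesium sulfate: dilute stock: 12.9 mM × 3920 mL ÷ 350 mM = 144.480 mL
thiamine: V = C2·V2/C1 = 9.58 µg/mL × 3920 mL ÷ 14900 µg/mL = 2.520 mL
ammonium chloride: C1V1 = C2V2 → 4.73 mM × 3920 mL ÷ 307 mM = 60.396 mL
boric acid: 12.2 mg/L × 3.92 L = 47.824 mg
bromocresol purple: 9.77 mg/L × 3.92 L = 38.298 mg
sodium carbonate: 0.675 g/L × 3.92 L = 2.646 g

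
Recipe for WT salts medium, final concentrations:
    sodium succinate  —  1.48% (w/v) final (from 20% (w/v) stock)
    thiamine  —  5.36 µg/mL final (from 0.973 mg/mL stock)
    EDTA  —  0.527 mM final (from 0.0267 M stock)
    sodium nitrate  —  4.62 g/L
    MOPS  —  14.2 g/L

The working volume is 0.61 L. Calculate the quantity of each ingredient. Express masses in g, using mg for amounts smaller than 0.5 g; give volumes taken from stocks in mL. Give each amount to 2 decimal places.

sodium succinate 45.14 mL; thiamine 3.36 mL; EDTA 12.04 mL; sodium nitrate 2.82 g; MOPS 8.66 g

Working volume: 0.61 L.
sodium succinate: dilute stock: 1.48% ÷ 20% × 610 mL = 45.14 mL
thiamine: V = C2·V2/C1 = 5.36 µg/mL × 610 mL ÷ 973 µg/mL = 3.36 mL
EDTA: C1V1 = C2V2 → 0.527 mM × 610 mL ÷ 26.7 mM = 12.04 mL
sodium nitrate: 4.62 g/L × 0.61 L = 2.82 g
MOPS: 14.2 g/L × 0.61 L = 8.66 g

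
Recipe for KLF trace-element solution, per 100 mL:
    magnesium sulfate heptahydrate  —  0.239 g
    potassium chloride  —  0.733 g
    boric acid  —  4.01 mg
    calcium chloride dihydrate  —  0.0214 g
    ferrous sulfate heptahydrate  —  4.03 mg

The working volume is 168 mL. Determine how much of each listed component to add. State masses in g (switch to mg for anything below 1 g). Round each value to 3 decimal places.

Ratio of target to recipe volume: 168 / 100 = 1.68.
magnesium sulfate heptahydrate: 0.239 g × (168 mL / 100 mL) = 0.40152 g = 401.520 mg
potassium chloride: 0.733 g × (168 mL / 100 mL) = 1.231 g
boric acid: 4.01 mg × (168 mL / 100 mL) = 6.737 mg
calcium chloride dihydrate: 0.0214 g × (168 mL / 100 mL) = 0.035952 g = 35.952 mg
ferrous sulfate heptahydrate: 4.03 mg × (168 mL / 100 mL) = 6.770 mg

magnesium sulfate heptahydrate 401.520 mg; potassium chloride 1.231 g; boric acid 6.737 mg; calcium chloride dihydrate 35.952 mg; ferrous sulfate heptahydrate 6.770 mg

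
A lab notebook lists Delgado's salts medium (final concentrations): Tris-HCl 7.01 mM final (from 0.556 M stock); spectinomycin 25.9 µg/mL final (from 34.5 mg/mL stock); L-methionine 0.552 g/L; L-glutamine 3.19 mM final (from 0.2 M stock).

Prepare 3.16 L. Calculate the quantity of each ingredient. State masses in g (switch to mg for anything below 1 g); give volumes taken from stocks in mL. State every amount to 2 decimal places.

Working volume: 3.16 L.
Tris-HCl: dilute stock: 7.01 mM × 3160 mL ÷ 556 mM = 39.84 mL
spectinomycin: dilute stock: 25.9 µg/mL × 3160 mL ÷ 34500 µg/mL = 2.37 mL
L-methionine: 0.552 g/L × 3.16 L = 1.74 g
L-glutamine: C1V1 = C2V2 → 3.19 mM × 3160 mL ÷ 200 mM = 50.40 mL

Tris-HCl 39.84 mL; spectinomycin 2.37 mL; L-methionine 1.74 g; L-glutamine 50.40 mL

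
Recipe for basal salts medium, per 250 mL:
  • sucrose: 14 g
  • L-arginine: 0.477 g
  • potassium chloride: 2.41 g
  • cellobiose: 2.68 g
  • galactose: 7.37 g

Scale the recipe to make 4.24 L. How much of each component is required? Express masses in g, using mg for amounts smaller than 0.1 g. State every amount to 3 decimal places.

Ratio of target to recipe volume: 4240 / 250 = 16.96.
sucrose: 14 g × (4240 mL / 250 mL) = 237.440 g
L-arginine: 0.477 g × (4240 mL / 250 mL) = 8.090 g
potassium chloride: 2.41 g × (4240 mL / 250 mL) = 40.874 g
cellobiose: 2.68 g × (4240 mL / 250 mL) = 45.453 g
galactose: 7.37 g × (4240 mL / 250 mL) = 124.995 g

sucrose 237.440 g; L-arginine 8.090 g; potassium chloride 40.874 g; cellobiose 45.453 g; galactose 124.995 g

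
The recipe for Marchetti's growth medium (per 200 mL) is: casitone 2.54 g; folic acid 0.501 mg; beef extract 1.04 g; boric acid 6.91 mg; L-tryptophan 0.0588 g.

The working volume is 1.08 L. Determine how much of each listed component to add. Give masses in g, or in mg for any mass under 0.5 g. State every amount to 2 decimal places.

casitone 13.72 g; folic acid 2.71 mg; beef extract 5.62 g; boric acid 37.31 mg; L-tryptophan 317.52 mg

Ratio of target to recipe volume: 1080 / 200 = 5.4.
casitone: 2.54 g × (1080 mL / 200 mL) = 13.72 g
folic acid: 0.501 mg × (1080 mL / 200 mL) = 2.71 mg
beef extract: 1.04 g × (1080 mL / 200 mL) = 5.62 g
boric acid: 6.91 mg × (1080 mL / 200 mL) = 37.31 mg
L-tryptophan: 0.0588 g × (1080 mL / 200 mL) = 0.31752 g = 317.52 mg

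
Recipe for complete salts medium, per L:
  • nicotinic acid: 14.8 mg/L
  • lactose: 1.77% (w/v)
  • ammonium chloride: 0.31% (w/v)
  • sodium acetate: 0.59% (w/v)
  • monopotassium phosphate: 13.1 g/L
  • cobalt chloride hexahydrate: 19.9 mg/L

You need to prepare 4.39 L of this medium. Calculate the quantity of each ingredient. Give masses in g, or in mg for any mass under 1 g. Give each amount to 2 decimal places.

nicotinic acid 64.97 mg; lactose 77.70 g; ammonium chloride 13.61 g; sodium acetate 25.90 g; monopotassium phosphate 57.51 g; cobalt chloride hexahydrate 87.36 mg

Scale factor relative to 1 L: 4.39.
nicotinic acid: 14.8 mg/L × 4.39 L = 64.97 mg
lactose: 1.77 g per 100 mL × 4390 mL ÷ 100 = 77.70 g
ammonium chloride: 0.31 g per 100 mL × 4390 mL ÷ 100 = 13.61 g
sodium acetate: 0.59 g per 100 mL × 4390 mL ÷ 100 = 25.90 g
monopotassium phosphate: 13.1 g/L × 4.39 L = 57.51 g
cobalt chloride hexahydrate: 19.9 mg/L × 4.39 L = 87.36 mg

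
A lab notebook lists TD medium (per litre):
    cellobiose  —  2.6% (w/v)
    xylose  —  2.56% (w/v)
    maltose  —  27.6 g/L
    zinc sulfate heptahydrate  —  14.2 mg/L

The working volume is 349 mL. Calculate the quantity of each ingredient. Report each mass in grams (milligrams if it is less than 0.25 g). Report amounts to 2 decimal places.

cellobiose 9.07 g; xylose 8.93 g; maltose 9.63 g; zinc sulfate heptahydrate 4.96 mg

Target volume = 349 mL = 0.349 L.
cellobiose: 2.6% w/v = 26 g/L → 26 × 0.349 L = 9.07 g
xylose: 2.56 g per 100 mL × 349 mL ÷ 100 = 8.93 g
maltose: 27.6 g/L × 0.349 L = 9.63 g
zinc sulfate heptahydrate: 14.2 mg/L × 0.349 L = 4.96 mg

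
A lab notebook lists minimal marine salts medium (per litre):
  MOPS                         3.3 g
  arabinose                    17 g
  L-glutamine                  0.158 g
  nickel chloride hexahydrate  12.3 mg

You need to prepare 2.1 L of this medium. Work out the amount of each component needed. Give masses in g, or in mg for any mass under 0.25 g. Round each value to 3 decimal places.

Ratio of target to recipe volume: 2100 / 1000 = 2.1.
MOPS: 3.3 g × (2100 mL / 1000 mL) = 6.930 g
arabinose: 17 g × (2100 mL / 1000 mL) = 35.700 g
L-glutamine: 0.158 g × (2100 mL / 1000 mL) = 0.332 g
nickel chloride hexahydrate: 12.3 mg × (2100 mL / 1000 mL) = 25.830 mg

MOPS 6.930 g; arabinose 35.700 g; L-glutamine 0.332 g; nickel chloride hexahydrate 25.830 mg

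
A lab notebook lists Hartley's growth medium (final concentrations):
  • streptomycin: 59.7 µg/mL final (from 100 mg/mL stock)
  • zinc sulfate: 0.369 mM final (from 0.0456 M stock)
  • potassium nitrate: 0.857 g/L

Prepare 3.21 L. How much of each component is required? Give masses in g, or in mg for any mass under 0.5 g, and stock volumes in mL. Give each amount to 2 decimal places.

streptomycin 1.92 mL; zinc sulfate 25.98 mL; potassium nitrate 2.75 g

Working volume: 3.21 L.
streptomycin: C1V1 = C2V2 → 59.7 µg/mL × 3210 mL ÷ 100000 µg/mL = 1.92 mL
zinc sulfate: dilute stock: 0.369 mM × 3210 mL ÷ 45.6 mM = 25.98 mL
potassium nitrate: 0.857 g/L × 3.21 L = 2.75 g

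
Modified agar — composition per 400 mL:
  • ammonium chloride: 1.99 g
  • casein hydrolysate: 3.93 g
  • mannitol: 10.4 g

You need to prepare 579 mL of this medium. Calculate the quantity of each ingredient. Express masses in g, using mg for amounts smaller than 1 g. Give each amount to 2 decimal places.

Ratio of target to recipe volume: 579 / 400 = 1.4475.
ammonium chloride: 1.99 g × (579 mL / 400 mL) = 2.88 g
casein hydrolysate: 3.93 g × (579 mL / 400 mL) = 5.69 g
mannitol: 10.4 g × (579 mL / 400 mL) = 15.05 g

ammonium chloride 2.88 g; casein hydrolysate 5.69 g; mannitol 15.05 g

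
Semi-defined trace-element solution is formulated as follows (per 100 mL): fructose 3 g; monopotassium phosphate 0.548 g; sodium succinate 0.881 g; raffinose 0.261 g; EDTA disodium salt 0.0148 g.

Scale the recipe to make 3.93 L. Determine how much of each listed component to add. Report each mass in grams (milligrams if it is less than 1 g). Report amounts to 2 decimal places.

Scale factor = 3930 mL / 100 mL = 39.3.
fructose: 3 g × (3930 mL / 100 mL) = 117.90 g
monopotassium phosphate: 0.548 g × (3930 mL / 100 mL) = 21.54 g
sodium succinate: 0.881 g × (3930 mL / 100 mL) = 34.62 g
raffinose: 0.261 g × (3930 mL / 100 mL) = 10.26 g
EDTA disodium salt: 0.0148 g × (3930 mL / 100 mL) = 0.58164 g = 581.64 mg

fructose 117.90 g; monopotassium phosphate 21.54 g; sodium succinate 34.62 g; raffinose 10.26 g; EDTA disodium salt 581.64 mg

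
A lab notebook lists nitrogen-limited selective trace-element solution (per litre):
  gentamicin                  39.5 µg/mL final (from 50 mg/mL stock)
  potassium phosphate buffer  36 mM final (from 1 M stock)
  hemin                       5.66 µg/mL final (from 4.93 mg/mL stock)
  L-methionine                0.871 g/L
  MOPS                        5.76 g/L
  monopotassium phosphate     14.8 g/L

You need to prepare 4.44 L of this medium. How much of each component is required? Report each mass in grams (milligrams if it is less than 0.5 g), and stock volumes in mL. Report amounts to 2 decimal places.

gentamicin 3.51 mL; potassium phosphate buffer 159.84 mL; hemin 5.10 mL; L-methionine 3.87 g; MOPS 25.57 g; monopotassium phosphate 65.71 g

Working volume: 4.44 L.
gentamicin: dilute stock: 39.5 µg/mL × 4440 mL ÷ 50000 µg/mL = 3.51 mL
potassium phosphate buffer: V = C2·V2/C1 = 36 mM × 4440 mL ÷ 1000 mM = 159.84 mL
hemin: dilute stock: 5.66 µg/mL × 4440 mL ÷ 4930 µg/mL = 5.10 mL
L-methionine: 0.871 g/L × 4.44 L = 3.87 g
MOPS: 5.76 g/L × 4.44 L = 25.57 g
monopotassium phosphate: 14.8 g/L × 4.44 L = 65.71 g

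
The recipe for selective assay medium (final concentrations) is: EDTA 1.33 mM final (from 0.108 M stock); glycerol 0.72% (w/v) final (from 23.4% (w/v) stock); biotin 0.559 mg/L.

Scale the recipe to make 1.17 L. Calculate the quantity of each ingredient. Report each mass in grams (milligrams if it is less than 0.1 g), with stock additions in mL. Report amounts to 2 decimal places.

EDTA 14.41 mL; glycerol 36.00 mL; biotin 0.65 mg

Scale factor relative to 1 L: 1.17.
EDTA: dilute stock: 1.33 mM × 1170 mL ÷ 108 mM = 14.41 mL
glycerol: C1V1 = C2V2 → 0.72% ÷ 23.4% × 1170 mL = 36.00 mL
biotin: 0.559 mg/L × 1.17 L = 0.65 mg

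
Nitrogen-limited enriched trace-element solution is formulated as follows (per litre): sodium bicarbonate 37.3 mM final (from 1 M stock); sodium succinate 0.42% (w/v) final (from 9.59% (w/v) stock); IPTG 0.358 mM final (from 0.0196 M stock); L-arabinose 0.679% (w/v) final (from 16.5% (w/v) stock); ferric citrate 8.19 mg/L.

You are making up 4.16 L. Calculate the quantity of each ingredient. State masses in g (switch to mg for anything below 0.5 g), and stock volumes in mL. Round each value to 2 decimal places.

sodium bicarbonate 155.17 mL; sodium succinate 182.19 mL; IPTG 75.98 mL; L-arabinose 171.19 mL; ferric citrate 34.07 mg

Scale factor relative to 1 L: 4.16.
sodium bicarbonate: C1V1 = C2V2 → 37.3 mM × 4160 mL ÷ 1000 mM = 155.17 mL
sodium succinate: V = C2·V2/C1 = 0.42% ÷ 9.59% × 4160 mL = 182.19 mL
IPTG: dilute stock: 0.358 mM × 4160 mL ÷ 19.6 mM = 75.98 mL
L-arabinose: dilute stock: 0.679% ÷ 16.5% × 4160 mL = 171.19 mL
ferric citrate: 8.19 mg/L × 4.16 L = 34.07 mg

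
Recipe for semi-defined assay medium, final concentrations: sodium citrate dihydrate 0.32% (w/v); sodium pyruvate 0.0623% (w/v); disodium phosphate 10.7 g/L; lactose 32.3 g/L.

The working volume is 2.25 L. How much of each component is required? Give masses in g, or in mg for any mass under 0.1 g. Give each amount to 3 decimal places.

sodium citrate dihydrate 7.200 g; sodium pyruvate 1.402 g; disodium phosphate 24.075 g; lactose 72.675 g

Working volume: 2.25 L.
sodium citrate dihydrate: 0.32% w/v = 3.2 g/L → 3.2 × 2.25 L = 7.200 g
sodium pyruvate: 0.0623% w/v = 0.623 g/L → 0.623 × 2.25 L = 1.402 g
disodium phosphate: 10.7 g/L × 2.25 L = 24.075 g
lactose: 32.3 g/L × 2.25 L = 72.675 g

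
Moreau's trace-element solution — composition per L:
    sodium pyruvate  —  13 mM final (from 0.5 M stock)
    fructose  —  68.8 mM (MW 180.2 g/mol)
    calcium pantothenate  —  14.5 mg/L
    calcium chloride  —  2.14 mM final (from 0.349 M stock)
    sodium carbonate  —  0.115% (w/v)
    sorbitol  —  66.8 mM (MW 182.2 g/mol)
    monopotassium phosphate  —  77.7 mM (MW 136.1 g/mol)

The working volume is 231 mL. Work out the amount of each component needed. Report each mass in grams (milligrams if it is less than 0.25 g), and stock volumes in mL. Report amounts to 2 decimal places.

Target volume = 231 mL = 0.231 L.
sodium pyruvate: V = C2·V2/C1 = 13 mM × 231 mL ÷ 500 mM = 6.01 mL
fructose: 68.8 mmol/L × 180.2 g/mol × 0.231 L ÷ 1000 = 2.86 g
calcium pantothenate: 14.5 mg/L × 0.231 L = 3.35 mg
calcium chloride: C1V1 = C2V2 → 2.14 mM × 231 mL ÷ 349 mM = 1.42 mL
sodium carbonate: 0.115 g per 100 mL × 231 mL ÷ 100 = 0.27 g
sorbitol: 66.8 mmol/L × 182.2 g/mol × 0.231 L ÷ 1000 = 2.81 g
monopotassium phosphate: 77.7 mmol/L × 136.1 g/mol × 0.231 L ÷ 1000 = 2.44 g

sodium pyruvate 6.01 mL; fructose 2.86 g; calcium pantothenate 3.35 mg; calcium chloride 1.42 mL; sodium carbonate 0.27 g; sorbitol 2.81 g; monopotassium phosphate 2.44 g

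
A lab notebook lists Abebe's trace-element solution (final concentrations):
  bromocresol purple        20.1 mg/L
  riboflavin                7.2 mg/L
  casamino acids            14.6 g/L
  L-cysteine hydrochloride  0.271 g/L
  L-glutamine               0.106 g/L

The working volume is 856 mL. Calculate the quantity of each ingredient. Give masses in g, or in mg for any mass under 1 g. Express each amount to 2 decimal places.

Scale factor relative to 1 L: 0.856.
bromocresol purple: 20.1 mg/L × 0.856 L = 17.21 mg
riboflavin: 7.2 mg/L × 0.856 L = 6.16 mg
casamino acids: 14.6 g/L × 0.856 L = 12.50 g
L-cysteine hydrochloride: 0.271 g/L × 0.856 L = 0.231976 g = 231.98 mg
L-glutamine: 0.106 g/L × 0.856 L = 0.090736 g = 90.74 mg

bromocresol purple 17.21 mg; riboflavin 6.16 mg; casamino acids 12.50 g; L-cysteine hydrochloride 231.98 mg; L-glutamine 90.74 mg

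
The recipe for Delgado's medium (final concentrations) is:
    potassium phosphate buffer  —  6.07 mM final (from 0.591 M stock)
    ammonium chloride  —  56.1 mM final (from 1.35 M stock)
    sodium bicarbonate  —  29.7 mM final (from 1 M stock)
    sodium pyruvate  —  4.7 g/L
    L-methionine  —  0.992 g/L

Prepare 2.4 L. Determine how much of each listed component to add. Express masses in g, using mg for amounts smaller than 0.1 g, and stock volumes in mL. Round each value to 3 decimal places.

potassium phosphate buffer 24.650 mL; ammonium chloride 99.733 mL; sodium bicarbonate 71.280 mL; sodium pyruvate 11.280 g; L-methionine 2.381 g

Working volume: 2.4 L.
potassium phosphate buffer: dilute stock: 6.07 mM × 2400 mL ÷ 591 mM = 24.650 mL
ammonium chloride: dilute stock: 56.1 mM × 2400 mL ÷ 1350 mM = 99.733 mL
sodium bicarbonate: C1V1 = C2V2 → 29.7 mM × 2400 mL ÷ 1000 mM = 71.280 mL
sodium pyruvate: 4.7 g/L × 2.4 L = 11.280 g
L-methionine: 0.992 g/L × 2.4 L = 2.381 g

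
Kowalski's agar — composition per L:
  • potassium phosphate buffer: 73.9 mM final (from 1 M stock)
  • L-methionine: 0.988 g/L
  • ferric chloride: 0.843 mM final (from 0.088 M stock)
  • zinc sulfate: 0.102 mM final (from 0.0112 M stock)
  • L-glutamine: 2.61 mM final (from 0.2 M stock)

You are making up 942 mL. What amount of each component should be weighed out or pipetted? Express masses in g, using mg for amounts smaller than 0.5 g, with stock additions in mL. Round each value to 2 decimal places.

potassium phosphate buffer 69.61 mL; L-methionine 0.93 g; ferric chloride 9.02 mL; zinc sulfate 8.58 mL; L-glutamine 12.29 mL

Target volume = 942 mL = 0.942 L.
potassium phosphate buffer: dilute stock: 73.9 mM × 942 mL ÷ 1000 mM = 69.61 mL
L-methionine: 0.988 g/L × 0.942 L = 0.93 g
ferric chloride: V = C2·V2/C1 = 0.843 mM × 942 mL ÷ 88 mM = 9.02 mL
zinc sulfate: V = C2·V2/C1 = 0.102 mM × 942 mL ÷ 11.2 mM = 8.58 mL
L-glutamine: C1V1 = C2V2 → 2.61 mM × 942 mL ÷ 200 mM = 12.29 mL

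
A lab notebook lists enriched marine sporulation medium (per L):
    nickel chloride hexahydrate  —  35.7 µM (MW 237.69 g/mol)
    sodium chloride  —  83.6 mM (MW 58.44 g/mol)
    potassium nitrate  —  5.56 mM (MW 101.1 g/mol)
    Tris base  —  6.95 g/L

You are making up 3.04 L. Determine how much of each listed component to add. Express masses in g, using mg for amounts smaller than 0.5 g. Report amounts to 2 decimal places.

Scale factor relative to 1 L: 3.04.
nickel chloride hexahydrate: 35.7 µmol/L × 237.69 g/mol × 3.04 L ÷ 1000 = 25.80 mg
sodium chloride: 83.6 mmol/L × 58.44 g/mol × 3.04 L ÷ 1000 = 14.85 g
potassium nitrate: 5.56 mmol/L × 101.1 g/mol × 3.04 L ÷ 1000 = 1.71 g
Tris base: 6.95 g/L × 3.04 L = 21.13 g

nickel chloride hexahydrate 25.80 mg; sodium chloride 14.85 g; potassium nitrate 1.71 g; Tris base 21.13 g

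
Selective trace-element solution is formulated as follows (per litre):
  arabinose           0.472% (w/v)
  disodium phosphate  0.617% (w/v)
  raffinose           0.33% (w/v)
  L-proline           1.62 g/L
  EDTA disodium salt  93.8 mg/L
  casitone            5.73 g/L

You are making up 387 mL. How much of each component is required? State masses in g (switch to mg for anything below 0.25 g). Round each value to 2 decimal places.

Target volume = 387 mL = 0.387 L.
arabinose: 0.472 g per 100 mL × 387 mL ÷ 100 = 1.83 g
disodium phosphate: 0.617% w/v = 6.17 g/L → 6.17 × 0.387 L = 2.39 g
raffinose: 0.33% w/v = 3.3 g/L → 3.3 × 0.387 L = 1.28 g
L-proline: 1.62 g/L × 0.387 L = 0.63 g
EDTA disodium salt: 93.8 mg/L × 0.387 L = 36.30 mg
casitone: 5.73 g/L × 0.387 L = 2.22 g

arabinose 1.83 g; disodium phosphate 2.39 g; raffinose 1.28 g; L-proline 0.63 g; EDTA disodium salt 36.30 mg; casitone 2.22 g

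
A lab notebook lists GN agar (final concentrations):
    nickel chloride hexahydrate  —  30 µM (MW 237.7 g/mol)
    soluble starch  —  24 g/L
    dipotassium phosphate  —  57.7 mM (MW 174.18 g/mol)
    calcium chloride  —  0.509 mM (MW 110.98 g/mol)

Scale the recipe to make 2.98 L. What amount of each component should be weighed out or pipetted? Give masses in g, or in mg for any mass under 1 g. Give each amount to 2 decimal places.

Scale factor relative to 1 L: 2.98.
nickel chloride hexahydrate: 30 µmol/L × 237.7 g/mol × 2.98 L ÷ 1000 = 21.25 mg
soluble starch: 24 g/L × 2.98 L = 71.52 g
dipotassium phosphate: 57.7 mmol/L × 174.18 g/mol × 2.98 L ÷ 1000 = 29.95 g
calcium chloride: 0.509 mmol/L × 110.98 mg/mmol × 2.98 L = 168.34 mg

nickel chloride hexahydrate 21.25 mg; soluble starch 71.52 g; dipotassium phosphate 29.95 g; calcium chloride 168.34 mg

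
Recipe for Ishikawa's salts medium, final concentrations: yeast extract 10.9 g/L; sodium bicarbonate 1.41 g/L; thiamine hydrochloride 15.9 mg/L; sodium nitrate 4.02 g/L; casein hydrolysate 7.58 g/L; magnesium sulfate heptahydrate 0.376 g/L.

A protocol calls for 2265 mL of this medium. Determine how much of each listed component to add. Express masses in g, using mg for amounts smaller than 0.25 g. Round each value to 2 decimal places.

Working volume: 2265 mL = 2.265 L.
yeast extract: 10.9 g/L × 2.265 L = 24.69 g
sodium bicarbonate: 1.41 g/L × 2.265 L = 3.19 g
thiamine hydrochloride: 15.9 mg/L × 2.265 L = 36.01 mg
sodium nitrate: 4.02 g/L × 2.265 L = 9.11 g
casein hydrolysate: 7.58 g/L × 2.265 L = 17.17 g
magnesium sulfate heptahydrate: 0.376 g/L × 2.265 L = 0.85 g

yeast extract 24.69 g; sodium bicarbonate 3.19 g; thiamine hydrochloride 36.01 mg; sodium nitrate 9.11 g; casein hydrolysate 17.17 g; magnesium sulfate heptahydrate 0.85 g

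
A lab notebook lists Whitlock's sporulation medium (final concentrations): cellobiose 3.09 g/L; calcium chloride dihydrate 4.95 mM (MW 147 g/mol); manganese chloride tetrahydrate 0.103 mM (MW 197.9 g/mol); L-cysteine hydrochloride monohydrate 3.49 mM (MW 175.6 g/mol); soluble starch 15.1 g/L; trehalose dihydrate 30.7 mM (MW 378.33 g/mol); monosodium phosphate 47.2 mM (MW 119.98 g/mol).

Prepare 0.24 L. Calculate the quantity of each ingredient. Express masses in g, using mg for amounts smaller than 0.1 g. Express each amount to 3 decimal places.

cellobiose 0.742 g; calcium chloride dihydrate 0.175 g; manganese chloride tetrahydrate 4.892 mg; L-cysteine hydrochloride monohydrate 0.147 g; soluble starch 3.624 g; trehalose dihydrate 2.788 g; monosodium phosphate 1.359 g

Scale factor relative to 1 L: 0.24.
cellobiose: 3.09 g/L × 0.24 L = 0.742 g
calcium chloride dihydrate: 4.95 mmol/L × 147 g/mol × 0.24 L ÷ 1000 = 0.175 g
manganese chloride tetrahydrate: 0.103 mmol/L × 197.9 mg/mmol × 0.24 L = 4.892 mg
L-cysteine hydrochloride monohydrate: 3.49 mmol/L × 175.6 g/mol × 0.24 L ÷ 1000 = 0.147 g
soluble starch: 15.1 g/L × 0.24 L = 3.624 g
trehalose dihydrate: 30.7 mmol/L × 378.33 g/mol × 0.24 L ÷ 1000 = 2.788 g
monosodium phosphate: 47.2 mmol/L × 119.98 g/mol × 0.24 L ÷ 1000 = 1.359 g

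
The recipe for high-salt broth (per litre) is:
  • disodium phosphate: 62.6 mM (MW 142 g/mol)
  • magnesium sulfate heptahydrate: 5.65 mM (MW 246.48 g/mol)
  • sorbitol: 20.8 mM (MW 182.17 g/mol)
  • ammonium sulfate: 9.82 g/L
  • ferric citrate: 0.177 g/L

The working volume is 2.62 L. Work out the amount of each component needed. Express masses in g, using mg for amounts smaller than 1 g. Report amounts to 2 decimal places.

Working volume: 2.62 L.
disodium phosphate: 62.6 mmol/L × 142 g/mol × 2.62 L ÷ 1000 = 23.29 g
magnesium sulfate heptahydrate: 5.65 mmol/L × 246.48 g/mol × 2.62 L ÷ 1000 = 3.65 g
sorbitol: 20.8 mmol/L × 182.17 g/mol × 2.62 L ÷ 1000 = 9.93 g
ammonium sulfate: 9.82 g/L × 2.62 L = 25.73 g
ferric citrate: 0.177 g/L × 2.62 L = 0.46374 g = 463.74 mg

disodium phosphate 23.29 g; magnesium sulfate heptahydrate 3.65 g; sorbitol 9.93 g; ammonium sulfate 25.73 g; ferric citrate 463.74 mg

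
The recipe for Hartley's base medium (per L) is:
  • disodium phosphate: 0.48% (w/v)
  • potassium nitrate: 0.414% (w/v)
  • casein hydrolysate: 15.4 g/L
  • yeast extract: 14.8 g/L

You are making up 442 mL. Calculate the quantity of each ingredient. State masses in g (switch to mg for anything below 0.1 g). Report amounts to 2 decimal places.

disodium phosphate 2.12 g; potassium nitrate 1.83 g; casein hydrolysate 6.81 g; yeast extract 6.54 g

Working volume: 442 mL = 0.442 L.
disodium phosphate: 0.48 g per 100 mL × 442 mL ÷ 100 = 2.12 g
potassium nitrate: 0.414% w/v = 4.14 g/L → 4.14 × 0.442 L = 1.83 g
casein hydrolysate: 15.4 g/L × 0.442 L = 6.81 g
yeast extract: 14.8 g/L × 0.442 L = 6.54 g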